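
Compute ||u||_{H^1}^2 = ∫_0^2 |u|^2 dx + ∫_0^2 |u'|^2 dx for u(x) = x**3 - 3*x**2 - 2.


||u||_{H^1}^2 = 1592/35

The H^1 norm (squared) on an interval (0, L) is
  ||u||_{H^1}^2 = ∫_0^L u(x)^2 dx + ∫_0^L u'(x)^2 dx.
Compute u'(x) = 3*x**2 - 6*x.
Then u(x)^2 = x**6 - 6*x**5 + 9*x**4 - 4*x**3 + 12*x**2 + 4 and u'(x)^2 = 9*x**4 - 36*x**3 + 36*x**2.
Integrate each monomial from 0 to 2 using ∫_0^2 c·x^n dx = c·2^(n+1)/(n+1):
  ∫_0^2 u(x)^2 dx = ∫_0^2 (x^6 - 6*x^5 + 9*x^4 - 4*x^3 + 12*x^2 + 4) dx. Term by term:
    ∫_0^2 x^6 dx = 128/7;  ∫_0^2 -6*x^5 dx = -64;  ∫_0^2 9*x^4 dx = 288/5;
    ∫_0^2 -4*x^3 dx = -16;  ∫_0^2 12*x^2 dx = 32;  ∫_0^2 4 dx = 8.
  Sum: 128/7 − 64 + 288/5 − 16 + 32 + 8 = 1256/35.
  ∫_0^2 u'(x)^2 dx = ∫_0^2 (9*x^4 - 36*x^3 + 36*x^2) dx. Term by term:
    ∫_0^2 9*x^4 dx = 288/5;  ∫_0^2 -36*x^3 dx = -144;  ∫_0^2 36*x^2 dx = 96.
  Sum: 288/5 − 144 + 96 = 48/5.
Adding: ||u||_{H^1}^2 = 1256/35 + 48/5 = 1592/35.


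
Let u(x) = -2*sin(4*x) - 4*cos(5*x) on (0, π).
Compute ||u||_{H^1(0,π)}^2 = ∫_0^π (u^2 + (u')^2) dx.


||u||_{H^1(0,π)}^2 = -3328/9 + 242*π

u'(x) = 20*sin(5*x) - 8*cos(4*x).
Expand u² and (u')² and integrate term by term on (0, π), using: for integers n ≥ 1, ∫_0^π sin²(nx) dx = ∫_0^π cos²(nx) dx = π/2; for n ≠ n', ∫_0^π sin(nx)sin(n'x) dx = ∫_0^π cos(nx)cos(n'x) dx = 0; and by product-to-sum, ∫_0^π sin(nx)cos(n'x) dx = ½∫_0^π [sin((n+n')x) + sin((n−n')x)] dx, which is 0 when n+n' is even and 2n/(n²−n'²) when n+n' is odd (it need not vanish on (0, π)).
  u² squared terms: (-4)²·∫cos(5x)² dx = 16·π/2 = 8*π;  (-2)²·∫sin(4x)² dx = 4·π/2 = 2*π.
  u² cross terms: 2·(-4)·(-2)·∫cos(5x)·sin(4x) dx = 16·(-8/9) = -128/9.
  So ∫_0^π u² dx = 8*π + 2*π − 128/9 = -128/9 + 10*π.
  (u')² squared terms: (-8)²·∫cos(4x)² dx = 64·π/2 = 32*π;  (20)²·∫sin(5x)² dx = 400·π/2 = 200*π.
  (u')² cross terms: 2·(-8)·(20)·∫cos(4x)·sin(5x) dx = -320·(10/9) = -3200/9.
  So ∫_0^π (u')² dx = 32*π + 200*π − 3200/9 = -3200/9 + 232*π.
||u||_{H^1}^2 = (-128/9 + 10*π) + (-3200/9 + 232*π) = -3328/9 + 242*π.


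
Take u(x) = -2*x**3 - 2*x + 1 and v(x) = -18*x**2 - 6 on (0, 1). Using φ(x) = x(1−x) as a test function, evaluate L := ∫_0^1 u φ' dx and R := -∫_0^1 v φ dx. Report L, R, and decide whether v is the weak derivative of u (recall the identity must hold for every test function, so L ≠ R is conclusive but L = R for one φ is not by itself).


LHS = 19/30, RHS = 19/10. No, v is not the weak derivative of u.

u(x) = -2*x**3 - 2*x + 1, classical derivative u'(x) = -6*x**2 - 2.
φ(x) = x(1−x), so φ'(x) = 1 - 2*x.
Note φ(0) = φ(1) = 0, so the boundary term u·φ vanishes.
LHS = ∫_0^1 u(x) φ'(x) dx = ∫_0^1 (4*x^4 - 2*x^3 + 4*x^2 - 4*x + 1) dx. Term by term:
  ∫_0^1 4*x^4 dx = 4/5;  ∫_0^1 -2*x^3 dx = -1/2;  ∫_0^1 4*x^2 dx = 4/3;
  ∫_0^1 -4*x dx = -2;  ∫_0^1 1 dx = 1.
Sum: 4/5 − 1/2 + 4/3 − 2 + 1 = 19/30.
So LHS = 19/30.
∫_0^1 v(x) φ(x) dx = ∫_0^1 (18*x^4 - 18*x^3 + 6*x^2 - 6*x) dx. Term by term:
  ∫_0^1 18*x^4 dx = 18/5;  ∫_0^1 -18*x^3 dx = -9/2;  ∫_0^1 6*x^2 dx = 2;
  ∫_0^1 -6*x dx = -3.
Sum: 18/5 − 9/2 + 2 − 3 = -19/10.
So RHS = -∫_0^1 v(x) φ(x) dx = 19/10.
LHS − RHS = -19/15 ≠ 0, so the identity fails.
(For a valid weak derivative the identity must hold for EVERY test function, in particular this one. The failure shows v is NOT the weak derivative of u.)
Correct weak derivative would be u'(x) = -6*x**2 - 2.


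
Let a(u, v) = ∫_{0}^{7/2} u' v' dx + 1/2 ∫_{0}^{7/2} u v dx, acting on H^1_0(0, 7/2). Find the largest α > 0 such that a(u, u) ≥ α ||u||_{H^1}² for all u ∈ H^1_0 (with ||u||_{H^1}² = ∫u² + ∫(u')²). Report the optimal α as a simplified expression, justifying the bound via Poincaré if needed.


α = (49 + 8*π^2)/(2*(4*π^2 + 49))

Coercivity of a(·,·) on H^1_0(0, 7/2) means a(u, u) ≥ α ||u||_{H^1}² for every u ∈ H^1_0.
The interval has length L = 7/2, and Poincaré/coercivity depend only on L. Here a(u, u) = ∫(u')² + (1/2)·∫u².
Here 0 < c = 1/2 < 1. The condition a(u,u) ≥ α||u||_{H^1}² reads (1−α)∫(u')² ≥ (α−c)∫u². Any admissible α is ≤ 1 (rapidly oscillating u have ∫u²/∫(u')² → 0), and α = 1 would force 0 ≥ (1−c)∫u², impossible since c < 1; so 1−α > 0. By the sharp Poincaré inequality on H^1_0 of an interval of length L, ∫(u')² ≥ (π/L)²∫u² with equality for the first sine mode sin(π(x−x₀)/L) (x₀ the left endpoint), so the inequality holds for all u iff (1−α)(π/L)² ≥ α − c, i.e. α ≤ ((π/L)² + c)/((π/L)² + 1) = (1 + c(L/π)²)/(1 + (L/π)²). With (π/L)² = 4*π^2/49 and c = 1/2, the largest admissible constant is α = ((π/L)² + c)/((π/L)² + 1).
Simplifying, α = (49 + 8*π^2)/(2*(4*π^2 + 49)).


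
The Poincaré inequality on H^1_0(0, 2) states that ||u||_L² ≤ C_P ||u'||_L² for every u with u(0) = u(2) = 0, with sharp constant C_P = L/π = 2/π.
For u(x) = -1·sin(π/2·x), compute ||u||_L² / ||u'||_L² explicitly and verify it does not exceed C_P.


||u||_L² / ||u'||_L² = 2/π = C_P.

u(x) = -1·sin(π/2·x), so u'(x) = -π*cos(π*x/2)/2.
Writing u(x) = A·sin(kπx/L) with A = -1 and k = 1, use ∫_0^L sin²(kπx/L) dx = L/2 and ∫_0^L cos²(kπx/L) dx = L/2.
u² = 1·sin²(π/2·x) and (u')² = π^2/4·cos²(π/2·x), and each of sin², cos² integrates to L/2 = 1 over (0, 2).
∫_0^2 u² dx = 1, so ||u||_L² = 1.
∫_0^2 (u')² dx = π^2/4, so ||u'||_L² = π/2.
Ratio ||u||_L² / ||u'||_L² = 2/π.
Sharp Poincaré constant on H^1_0(0, 2) is C_P = L/π = 2/π, achieved by sin(π/2·x).
This is the k = 1 eigenfunction (up to amplitude), so the ratio equals the sharp Poincaré constant exactly.


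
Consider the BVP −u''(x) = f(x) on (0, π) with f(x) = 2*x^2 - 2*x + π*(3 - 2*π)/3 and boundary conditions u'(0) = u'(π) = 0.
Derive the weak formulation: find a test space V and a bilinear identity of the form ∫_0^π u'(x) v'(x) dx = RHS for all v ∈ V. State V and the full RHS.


V = H^1(0, π) (no boundary constraint on v; u is determined up to an additive constant); weak form: ∫_0^π u'v' dx = ∫_0^π (2*x^2 - 2*x + π*(3 - 2*π)/3) v dx for all v ∈ V.

Multiply both sides by a test function v and integrate from 0 to π:
  ∫_0^π −u''(x) v(x) dx = ∫_0^π f(x) v(x) dx.
Integrate the LHS by parts once:
  ∫_0^π −u'' v dx = −[u'(x) v(x)]_0^π + ∫_0^π u'(x) v'(x) dx.
Thus ∫_0^π u'(x) v'(x) dx = ∫_0^π f(x) v(x) dx + [u'(x) v(x)]_0^π.
Choose V so that boundary terms are either known or forced to vanish.
u has homogeneous Neumann: u'(0) = u'(π) = 0. So [u' v]_0^π = 0·v(π) − 0·v(0) = 0 for any v; take V = H^1(0, π).
Weak formulation: find u (satisfying any essential BC) such that ∫_0^π u'(x) v'(x) dx = ∫_0^π f v dx for all v ∈ V (homogeneous Neumann, so boundary terms vanish).
Substituting f(x) = 2*x^2 - 2*x + π*(3 - 2*π)/3, the right-hand side is ∫_0^π (2*x^2 - 2*x + π*(3 - 2*π)/3) v dx.
Compatibility check (pure Neumann): taking v ≡ 1 ∈ V gives 0 = ∫_0^π f dx + (0) − (0), i.e. ∫_0^π f dx must equal u'(0) − u'(π) = 0. Indeed ∫_0^π (2*x^2 - 2*x + π*(3 - 2*π)/3) dx = 0, so the data are compatible. The solution is then unique only up to an additive constant (fix it e.g. by requiring ∫_0^π u dx = 0).


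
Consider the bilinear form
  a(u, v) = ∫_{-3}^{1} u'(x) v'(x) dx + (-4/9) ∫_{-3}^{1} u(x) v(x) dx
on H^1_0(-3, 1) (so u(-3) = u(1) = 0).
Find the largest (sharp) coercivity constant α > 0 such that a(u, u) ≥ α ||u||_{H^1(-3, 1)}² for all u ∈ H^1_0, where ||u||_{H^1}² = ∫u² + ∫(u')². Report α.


α = (-64/9 + π^2)/(π^2 + 16)

Coercivity of a(·,·) on H^1_0(-3, 1) means a(u, u) ≥ α ||u||_{H^1}² for every u ∈ H^1_0.
The interval has length L = 4, and Poincaré/coercivity depend only on L. Here a(u, u) = ∫(u')² + (-4/9)·∫u².
Here c = -4/9 < 0 with |c| < (π/L)² = π^2/16, so coercivity still holds. The condition a(u,u) ≥ α||u||_{H^1}² reads (1−α)∫(u')² ≥ (α−c)∫u². Any admissible α is ≤ 1 (rapidly oscillating u have ∫u²/∫(u')² → 0), and α = 1 would force 0 ≥ (1−c)∫u², impossible since c < 1; so 1−α > 0. By the sharp Poincaré inequality on H^1_0 of an interval of length L, ∫(u')² ≥ (π/L)²∫u² with equality for the first sine mode sin(π(x−x₀)/L) (x₀ the left endpoint), so the inequality holds for all u iff (1−α)(π/L)² ≥ α − c, i.e. α ≤ ((π/L)² + c)/((π/L)² + 1) = (1 + c(L/π)²)/(1 + (L/π)²). (Direct route, valid since c ≤ 0: Poincaré gives c∫u² ≥ c(L/π)²∫(u')², so a(u,u) ≥ (1 + c(L/π)²)∫(u')², while ||u||_{H^1}² ≤ (1 + (L/π)²)∫(u')²; dividing yields the same α.) With (π/L)² = π^2/16 and c = -4/9, the largest admissible constant is α = ((π/L)² + c)/((π/L)² + 1).
Simplifying, α = (-64/9 + π^2)/(π^2 + 16).


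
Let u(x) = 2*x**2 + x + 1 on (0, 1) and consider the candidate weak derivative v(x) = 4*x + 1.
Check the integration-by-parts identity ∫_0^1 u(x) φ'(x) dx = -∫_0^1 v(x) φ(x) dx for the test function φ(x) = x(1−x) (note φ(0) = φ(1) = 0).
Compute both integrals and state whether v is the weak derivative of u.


LHS = -1/2, RHS = -1/2. Yes, v = u' weakly.

u(x) = 2*x**2 + x + 1, classical derivative u'(x) = 4*x + 1.
φ(x) = x(1−x), so φ'(x) = 1 - 2*x.
Note φ(0) = φ(1) = 0, so the boundary term u·φ vanishes.
LHS = ∫_0^1 u(x) φ'(x) dx = ∫_0^1 (-4*x^3 - x + 1) dx. Term by term:
  ∫_0^1 -4*x^3 dx = -1;  ∫_0^1 -x dx = -1/2;  ∫_0^1 1 dx = 1.
Sum: -1 − 1/2 + 1 = -1/2.
So LHS = -1/2.
∫_0^1 v(x) φ(x) dx = ∫_0^1 (-4*x^3 + 3*x^2 + x) dx. Term by term:
  ∫_0^1 -4*x^3 dx = -1;  ∫_0^1 3*x^2 dx = 1;  ∫_0^1 x dx = 1/2.
Sum: -1 + 1 + 1/2 = 1/2.
So RHS = -∫_0^1 v(x) φ(x) dx = -1/2.
LHS = RHS, so the identity holds for this test φ.
Moreover u is smooth here and v(x) = u'(x) = 4*x + 1 pointwise, so the identity holds for every test function. Hence v is the weak derivative of u.


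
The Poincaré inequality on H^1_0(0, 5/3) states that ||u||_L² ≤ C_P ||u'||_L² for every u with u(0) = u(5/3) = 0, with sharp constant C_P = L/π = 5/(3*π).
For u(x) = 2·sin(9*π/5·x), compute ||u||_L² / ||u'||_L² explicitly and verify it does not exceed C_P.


||u||_L² / ||u'||_L² = 5/(9*π) < C_P = 5/(3*π).

u(x) = 2·sin(9*π/5·x), so u'(x) = 18*π*cos(9*π*x/5)/5.
Writing u(x) = A·sin(kπx/L) with A = 2 and k = 3, use ∫_0^L sin²(kπx/L) dx = L/2 and ∫_0^L cos²(kπx/L) dx = L/2.
u² = 4·sin²(9*π/5·x) and (u')² = 324*π^2/25·cos²(9*π/5·x), and each of sin², cos² integrates to L/2 = 5/6 over (0, 5/3).
∫_0^5/3 u² dx = 10/3, so ||u||_L² = sqrt(30)/3.
∫_0^5/3 (u')² dx = 54*π^2/5, so ||u'||_L² = 3*sqrt(30)*π/5.
Ratio ||u||_L² / ||u'||_L² = 5/(9*π).
Sharp Poincaré constant on H^1_0(0, 5/3) is C_P = L/π = 5/(3*π), achieved by sin(3*π/5·x).
This is the k = 3 harmonic; the ratio L/(kπ) is strictly less than C_P = L/π, consistent with the sharp inequality ||u||_L² ≤ C_P ||u'||_L².


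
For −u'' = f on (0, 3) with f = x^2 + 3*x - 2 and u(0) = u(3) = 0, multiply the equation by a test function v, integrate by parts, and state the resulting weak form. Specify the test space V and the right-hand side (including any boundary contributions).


V = H^1_0(0, 3) (so v(0) = v(3) = 0); weak form: ∫_0^3 u'v' dx = ∫_0^3 (x^2 + 3*x - 2) v dx for all v ∈ V.

Multiply both sides by a test function v and integrate from 0 to 3:
  ∫_0^3 −u''(x) v(x) dx = ∫_0^3 f(x) v(x) dx.
Integrate the LHS by parts once:
  ∫_0^3 −u'' v dx = −[u'(x) v(x)]_0^3 + ∫_0^3 u'(x) v'(x) dx.
Thus ∫_0^3 u'(x) v'(x) dx = ∫_0^3 f(x) v(x) dx + [u'(x) v(x)]_0^3.
Choose V so that boundary terms are either known or forced to vanish.
u is Dirichlet: u(0) = u(3) = 0. Let V = H^1_0(0, 3); then v(0) = v(3) = 0, and [u' v]_0^3 = 0.
Weak formulation: find u (satisfying any essential BC) such that ∫_0^3 u'(x) v'(x) dx = ∫_0^3 f v dx for all v ∈ V.
Substituting f(x) = x^2 + 3*x - 2, the right-hand side is ∫_0^3 (x^2 + 3*x - 2) v dx.


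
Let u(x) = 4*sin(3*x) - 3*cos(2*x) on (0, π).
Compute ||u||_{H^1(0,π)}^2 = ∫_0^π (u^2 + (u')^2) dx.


||u||_{H^1(0,π)}^2 = -144 + 205*π/2

u'(x) = 6*sin(2*x) + 12*cos(3*x).
Expand u² and (u')² and integrate term by term on (0, π), using: for integers n ≥ 1, ∫_0^π sin²(nx) dx = ∫_0^π cos²(nx) dx = π/2; for n ≠ n', ∫_0^π sin(nx)sin(n'x) dx = ∫_0^π cos(nx)cos(n'x) dx = 0; and by product-to-sum, ∫_0^π sin(nx)cos(n'x) dx = ½∫_0^π [sin((n+n')x) + sin((n−n')x)] dx, which is 0 when n+n' is even and 2n/(n²−n'²) when n+n' is odd (it need not vanish on (0, π)).
  u² squared terms: (-3)²·∫cos(2x)² dx = 9·π/2 = 9*π/2;  (4)²·∫sin(3x)² dx = 16·π/2 = 8*π.
  u² cross terms: 2·(-3)·(4)·∫cos(2x)·sin(3x) dx = -24·(6/5) = -144/5.
  So ∫_0^π u² dx = 9*π/2 + 8*π − 144/5 = -144/5 + 25*π/2.
  (u')² squared terms: (6)²·∫sin(2x)² dx = 36·π/2 = 18*π;  (12)²·∫cos(3x)² dx = 144·π/2 = 72*π.
  (u')² cross terms: 2·(6)·(12)·∫sin(2x)·cos(3x) dx = 144·(-4/5) = -576/5.
  So ∫_0^π (u')² dx = 18*π + 72*π − 576/5 = -576/5 + 90*π.
||u||_{H^1}^2 = (-144/5 + 25*π/2) + (-576/5 + 90*π) = -144 + 205*π/2.


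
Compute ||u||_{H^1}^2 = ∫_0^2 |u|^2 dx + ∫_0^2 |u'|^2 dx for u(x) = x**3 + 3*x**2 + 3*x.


||u||_{H^1}^2 = 24846/35

The H^1 norm (squared) on an interval (0, L) is
  ||u||_{H^1}^2 = ∫_0^L u(x)^2 dx + ∫_0^L u'(x)^2 dx.
Compute u'(x) = 3*x**2 + 6*x + 3.
Then u(x)^2 = x**6 + 6*x**5 + 15*x**4 + 18*x**3 + 9*x**2 and u'(x)^2 = 9*x**4 + 36*x**3 + 54*x**2 + 36*x + 9.
Integrate each monomial from 0 to 2 using ∫_0^2 c·x^n dx = c·2^(n+1)/(n+1):
  ∫_0^2 u(x)^2 dx = ∫_0^2 (x^6 + 6*x^5 + 15*x^4 + 18*x^3 + 9*x^2) dx. Term by term:
    ∫_0^2 x^6 dx = 128/7;  ∫_0^2 6*x^5 dx = 64;  ∫_0^2 15*x^4 dx = 96;
    ∫_0^2 18*x^3 dx = 72;  ∫_0^2 9*x^2 dx = 24.
  Sum: 128/7 + 64 + 96 + 72 + 24 = 1920/7.
  ∫_0^2 u'(x)^2 dx = ∫_0^2 (9*x^4 + 36*x^3 + 54*x^2 + 36*x + 9) dx. Term by term:
    ∫_0^2 9*x^4 dx = 288/5;  ∫_0^2 36*x^3 dx = 144;  ∫_0^2 54*x^2 dx = 144;
    ∫_0^2 36*x dx = 72;  ∫_0^2 9 dx = 18.
  Sum: 288/5 + 144 + 144 + 72 + 18 = 2178/5.
Adding: ||u||_{H^1}^2 = 1920/7 + 2178/5 = 24846/35.


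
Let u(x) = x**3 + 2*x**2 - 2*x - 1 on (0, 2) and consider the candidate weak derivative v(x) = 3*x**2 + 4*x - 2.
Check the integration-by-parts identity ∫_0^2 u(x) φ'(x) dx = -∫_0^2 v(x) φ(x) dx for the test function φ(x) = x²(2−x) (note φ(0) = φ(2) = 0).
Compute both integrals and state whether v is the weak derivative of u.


LHS = -152/15, RHS = -152/15. Yes, v = u' weakly.

u(x) = x**3 + 2*x**2 - 2*x - 1, classical derivative u'(x) = 3*x**2 + 4*x - 2.
φ(x) = x²(2−x), so φ'(x) = x*(4 - 3*x).
Note φ(0) = φ(2) = 0, so the boundary term u·φ vanishes.
LHS = ∫_0^2 u(x) φ'(x) dx = ∫_0^2 (-3*x^5 - 2*x^4 + 14*x^3 - 5*x^2 - 4*x) dx. Term by term:
  ∫_0^2 -3*x^5 dx = -32;  ∫_0^2 -2*x^4 dx = -64/5;  ∫_0^2 14*x^3 dx = 56;
  ∫_0^2 -5*x^2 dx = -40/3;  ∫_0^2 -4*x dx = -8.
Sum: -32 − 64/5 + 56 − 40/3 − 8 = -152/15.
So LHS = -152/15.
∫_0^2 v(x) φ(x) dx = ∫_0^2 (-3*x^5 + 2*x^4 + 10*x^3 - 4*x^2) dx. Term by term:
  ∫_0^2 -3*x^5 dx = -32;  ∫_0^2 2*x^4 dx = 64/5;  ∫_0^2 10*x^3 dx = 40;
  ∫_0^2 -4*x^2 dx = -32/3.
Sum: -32 + 64/5 + 40 − 32/3 = 152/15.
So RHS = -∫_0^2 v(x) φ(x) dx = -152/15.
LHS = RHS, so the identity holds for this test φ.
Moreover u is smooth here and v(x) = u'(x) = 3*x**2 + 4*x - 2 pointwise, so the identity holds for every test function. Hence v is the weak derivative of u.


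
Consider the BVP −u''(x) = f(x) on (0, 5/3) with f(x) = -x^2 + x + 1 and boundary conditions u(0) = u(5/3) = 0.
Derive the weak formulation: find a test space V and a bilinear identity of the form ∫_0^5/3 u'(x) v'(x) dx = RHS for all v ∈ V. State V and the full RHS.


V = H^1_0(0, 5/3) (so v(0) = v(5/3) = 0); weak form: ∫_0^5/3 u'v' dx = ∫_0^5/3 (-x^2 + x + 1) v dx for all v ∈ V.

Multiply both sides by a test function v and integrate from 0 to 5/3:
  ∫_0^5/3 −u''(x) v(x) dx = ∫_0^5/3 f(x) v(x) dx.
Integrate the LHS by parts once:
  ∫_0^5/3 −u'' v dx = −[u'(x) v(x)]_0^5/3 + ∫_0^5/3 u'(x) v'(x) dx.
Thus ∫_0^5/3 u'(x) v'(x) dx = ∫_0^5/3 f(x) v(x) dx + [u'(x) v(x)]_0^5/3.
Choose V so that boundary terms are either known or forced to vanish.
u is Dirichlet: u(0) = u(5/3) = 0. Let V = H^1_0(0, 5/3); then v(0) = v(5/3) = 0, and [u' v]_0^5/3 = 0.
Weak formulation: find u (satisfying any essential BC) such that ∫_0^5/3 u'(x) v'(x) dx = ∫_0^5/3 f v dx for all v ∈ V.
Substituting f(x) = -x^2 + x + 1, the right-hand side is ∫_0^5/3 (-x^2 + x + 1) v dx.


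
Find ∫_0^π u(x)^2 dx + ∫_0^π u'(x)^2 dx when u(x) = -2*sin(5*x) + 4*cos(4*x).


||u||_{H^1(0,π)}^2 = -2720/9 + 188*π

u'(x) = -16*sin(4*x) - 10*cos(5*x).
Expand u² and (u')² and integrate term by term on (0, π), using: for integers n ≥ 1, ∫_0^π sin²(nx) dx = ∫_0^π cos²(nx) dx = π/2; for n ≠ n', ∫_0^π sin(nx)sin(n'x) dx = ∫_0^π cos(nx)cos(n'x) dx = 0; and by product-to-sum, ∫_0^π sin(nx)cos(n'x) dx = ½∫_0^π [sin((n+n')x) + sin((n−n')x)] dx, which is 0 when n+n' is even and 2n/(n²−n'²) when n+n' is odd (it need not vanish on (0, π)).
  u² squared terms: (-2)²·∫sin(5x)² dx = 4·π/2 = 2*π;  (4)²·∫cos(4x)² dx = 16·π/2 = 8*π.
  u² cross terms: 2·(-2)·(4)·∫sin(5x)·cos(4x) dx = -16·(10/9) = -160/9.
  So ∫_0^π u² dx = 2*π + 8*π − 160/9 = -160/9 + 10*π.
  (u')² squared terms: (-16)²·∫sin(4x)² dx = 256·π/2 = 128*π;  (-10)²·∫cos(5x)² dx = 100·π/2 = 50*π.
  (u')² cross terms: 2·(-16)·(-10)·∫sin(4x)·cos(5x) dx = 320·(-8/9) = -2560/9.
  So ∫_0^π (u')² dx = 128*π + 50*π − 2560/9 = -2560/9 + 178*π.
||u||_{H^1}^2 = (-160/9 + 10*π) + (-2560/9 + 178*π) = -2720/9 + 188*π.


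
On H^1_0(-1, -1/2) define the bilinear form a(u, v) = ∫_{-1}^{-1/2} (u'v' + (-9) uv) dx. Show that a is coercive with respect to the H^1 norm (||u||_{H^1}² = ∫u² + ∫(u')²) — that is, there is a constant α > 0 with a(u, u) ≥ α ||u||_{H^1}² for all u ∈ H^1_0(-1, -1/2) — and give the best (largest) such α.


α = (-9 + 4*π^2)/(1 + 4*π^2)

Coercivity of a(·,·) on H^1_0(-1, -1/2) means a(u, u) ≥ α ||u||_{H^1}² for every u ∈ H^1_0.
The interval has length L = 1/2, and Poincaré/coercivity depend only on L. Here a(u, u) = ∫(u')² + (-9)·∫u².
Here c = -9 < 0 with |c| < (π/L)² = 4*π^2, so coercivity still holds. The condition a(u,u) ≥ α||u||_{H^1}² reads (1−α)∫(u')² ≥ (α−c)∫u². Any admissible α is ≤ 1 (rapidly oscillating u have ∫u²/∫(u')² → 0), and α = 1 would force 0 ≥ (1−c)∫u², impossible since c < 1; so 1−α > 0. By the sharp Poincaré inequality on H^1_0 of an interval of length L, ∫(u')² ≥ (π/L)²∫u² with equality for the first sine mode sin(π(x−x₀)/L) (x₀ the left endpoint), so the inequality holds for all u iff (1−α)(π/L)² ≥ α − c, i.e. α ≤ ((π/L)² + c)/((π/L)² + 1) = (1 + c(L/π)²)/(1 + (L/π)²). (Direct route, valid since c ≤ 0: Poincaré gives c∫u² ≥ c(L/π)²∫(u')², so a(u,u) ≥ (1 + c(L/π)²)∫(u')², while ||u||_{H^1}² ≤ (1 + (L/π)²)∫(u')²; dividing yields the same α.) With (π/L)² = 4*π^2 and c = -9, the largest admissible constant is α = ((π/L)² + c)/((π/L)² + 1).
Simplifying, α = (-9 + 4*π^2)/(1 + 4*π^2).


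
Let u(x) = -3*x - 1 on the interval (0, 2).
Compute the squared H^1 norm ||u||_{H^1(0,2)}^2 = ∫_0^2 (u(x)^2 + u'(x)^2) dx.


||u||_{H^1}^2 = 56

The H^1 norm (squared) on an interval (0, L) is
  ||u||_{H^1}^2 = ∫_0^L u(x)^2 dx + ∫_0^L u'(x)^2 dx.
Compute u'(x) = -3.
Then u(x)^2 = 9*x**2 + 6*x + 1 and u'(x)^2 = 9.
Integrate each monomial from 0 to 2 using ∫_0^2 c·x^n dx = c·2^(n+1)/(n+1):
  ∫_0^2 u(x)^2 dx = ∫_0^2 (9*x^2 + 6*x + 1) dx. Term by term:
    ∫_0^2 9*x^2 dx = 24;  ∫_0^2 6*x dx = 12;  ∫_0^2 1 dx = 2.
  Sum: 24 + 12 + 2 = 38.
  ∫_0^2 u'(x)^2 dx = ∫_0^2 (9) dx. Term by term:
    ∫_0^2 9 dx = 18.
Adding: ||u||_{H^1}^2 = 38 + 18 = 56.


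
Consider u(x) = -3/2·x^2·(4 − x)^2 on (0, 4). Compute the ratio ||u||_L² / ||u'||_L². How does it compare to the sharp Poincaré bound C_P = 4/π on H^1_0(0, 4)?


||u||_L² / ||u'||_L² = 2*sqrt(3)/3 < C_P = 4/π.

u(x) = -3/2·x^2·(4 − x)^2, so u'(x) = 6*x*(-x^2 + 6*x - 8).
u(x) = -3/2·x^2·(4 − x)^2 vanishes at x = 0 and x = 4, so u ∈ H^1_0(0, 4). Differentiate via the product rule and integrate the resulting polynomials term by term.
  ∫_0^4 u² dx = ∫_0^4 (9*x^8/4 - 36*x^7 + 216*x^6 - 576*x^5 + 576*x^4) dx. Term by term:
    ∫_0^4 9*x^8/4 dx = 65536;  ∫_0^4 -36*x^7 dx = -294912;  ∫_0^4 216*x^6 dx = 3538944/7;
    ∫_0^4 -576*x^5 dx = -393216;  ∫_0^4 576*x^4 dx = 589824/5.
  Sum: 65536 − 294912 + 3538944/7 − 393216 + 589824/5 = 32768/35.
  ∫_0^4 (u')² dx = ∫_0^4 (36*x^6 - 432*x^5 + 1872*x^4 - 3456*x^3 + 2304*x^2) dx. Term by term:
    ∫_0^4 36*x^6 dx = 589824/7;  ∫_0^4 -432*x^5 dx = -294912;  ∫_0^4 1872*x^4 dx = 1916928/5;
    ∫_0^4 -3456*x^3 dx = -221184;  ∫_0^4 2304*x^2 dx = 49152.
  Sum: 589824/7 − 294912 + 1916928/5 − 221184 + 49152 = 24576/35.
∫_0^4 u² dx = 32768/35, so ||u||_L² = 128*sqrt(70)/35.
∫_0^4 (u')² dx = 24576/35, so ||u'||_L² = 64*sqrt(210)/35.
Ratio ||u||_L² / ||u'||_L² = 2*sqrt(3)/3.
Sharp Poincaré constant on H^1_0(0, 4) is C_P = L/π = 4/π, achieved by sin(π/4·x).
A polynomial bump cannot attain the sharp Poincaré constant (only the first sine eigenfunction does), so the ratio is strictly less than C_P, consistent with ||u||_L² ≤ C_P ||u'||_L².


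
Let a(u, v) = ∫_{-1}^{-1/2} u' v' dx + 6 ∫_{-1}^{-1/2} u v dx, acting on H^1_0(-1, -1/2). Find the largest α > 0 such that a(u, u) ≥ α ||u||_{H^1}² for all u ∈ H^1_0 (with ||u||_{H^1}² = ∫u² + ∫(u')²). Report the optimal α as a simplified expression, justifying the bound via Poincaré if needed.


α = 1

Coercivity of a(·,·) on H^1_0(-1, -1/2) means a(u, u) ≥ α ||u||_{H^1}² for every u ∈ H^1_0.
The interval has length L = 1/2, and Poincaré/coercivity depend only on L. Here a(u, u) = ∫(u')² + (6)·∫u².
Here c = 6 ≥ 1, so a(u,u) = ∫(u')² + c∫u² ≥ ∫(u')² + ∫u² = ||u||_{H^1}², i.e. α = 1 works. No larger α is possible: a(u,u) ≥ α||u||_{H^1}² means (1−α)∫(u')² ≥ (α−c)∫u², and for the modes u_n = sin(nπ(x−x₀)/L) (x₀ the left endpoint) one has ∫u_n²/∫(u_n')² = (L/(nπ))² → 0, so a(u_n,u_n)/||u_n||_{H^1}² → 1. Hence the optimal constant is α = 1.
Therefore α = 1.


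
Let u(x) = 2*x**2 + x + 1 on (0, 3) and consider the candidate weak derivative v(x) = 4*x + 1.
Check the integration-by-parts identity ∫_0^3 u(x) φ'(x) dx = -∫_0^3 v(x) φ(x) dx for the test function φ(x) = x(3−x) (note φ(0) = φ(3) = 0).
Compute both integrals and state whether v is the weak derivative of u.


LHS = -63/2, RHS = -63/2. Yes, v = u' weakly.

u(x) = 2*x**2 + x + 1, classical derivative u'(x) = 4*x + 1.
φ(x) = x(3−x), so φ'(x) = 3 - 2*x.
Note φ(0) = φ(3) = 0, so the boundary term u·φ vanishes.
LHS = ∫_0^3 u(x) φ'(x) dx = ∫_0^3 (-4*x^3 + 4*x^2 + x + 3) dx. Term by term:
  ∫_0^3 -4*x^3 dx = -81;  ∫_0^3 4*x^2 dx = 36;  ∫_0^3 x dx = 9/2;
  ∫_0^3 3 dx = 9.
Sum: -81 + 36 + 9/2 + 9 = -63/2.
So LHS = -63/2.
∫_0^3 v(x) φ(x) dx = ∫_0^3 (-4*x^3 + 11*x^2 + 3*x) dx. Term by term:
  ∫_0^3 -4*x^3 dx = -81;  ∫_0^3 11*x^2 dx = 99;  ∫_0^3 3*x dx = 27/2.
Sum: -81 + 99 + 27/2 = 63/2.
So RHS = -∫_0^3 v(x) φ(x) dx = -63/2.
LHS = RHS, so the identity holds for this test φ.
Moreover u is smooth here and v(x) = u'(x) = 4*x + 1 pointwise, so the identity holds for every test function. Hence v is the weak derivative of u.


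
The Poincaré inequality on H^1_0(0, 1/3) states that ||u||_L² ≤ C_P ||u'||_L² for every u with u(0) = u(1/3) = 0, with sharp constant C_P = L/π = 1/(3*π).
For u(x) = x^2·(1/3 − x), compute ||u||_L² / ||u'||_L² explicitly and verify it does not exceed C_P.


||u||_L² / ||u'||_L² = sqrt(14)/42 < C_P = 1/(3*π).

u(x) = x^2·(1/3 − x), so u'(x) = x*(2 - 9*x)/3.
u(x) = x^2·(1/3 − x) vanishes at x = 0 and x = 1/3, so u ∈ H^1_0(0, 1/3). Differentiate via the product rule and integrate the resulting polynomials term by term.
  ∫_0^1/3 u² dx = ∫_0^1/3 (x^6 - 2*x^5/3 + x^4/9) dx. Term by term:
    ∫_0^1/3 x^6 dx = 1/15309;  ∫_0^1/3 -2*x^5/3 dx = -1/6561;  ∫_0^1/3 x^4/9 dx = 1/10935.
  Sum: 1/15309 − 1/6561 + 1/10935 = 1/229635.
  ∫_0^1/3 (u')² dx = ∫_0^1/3 (9*x^4 - 4*x^3 + 4*x^2/9) dx. Term by term:
    ∫_0^1/3 9*x^4 dx = 1/135;  ∫_0^1/3 -4*x^3 dx = -1/81;  ∫_0^1/3 4*x^2/9 dx = 4/729.
  Sum: 1/135 − 1/81 + 4/729 = 2/3645.
∫_0^1/3 u² dx = 1/229635, so ||u||_L² = sqrt(35)/2835.
∫_0^1/3 (u')² dx = 2/3645, so ||u'||_L² = sqrt(10)/135.
Ratio ||u||_L² / ||u'||_L² = sqrt(14)/42.
Sharp Poincaré constant on H^1_0(0, 1/3) is C_P = L/π = 1/(3*π), achieved by sin(3*π·x).
A polynomial bump cannot attain the sharp Poincaré constant (only the first sine eigenfunction does), so the ratio is strictly less than C_P, consistent with ||u||_L² ≤ C_P ||u'||_L².


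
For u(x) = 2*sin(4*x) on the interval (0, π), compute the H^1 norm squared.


||u||_{H^1(0,π)}^2 = 34*π

u'(x) = 8*cos(4*x).
Expand u² and (u')² and integrate term by term on (0, π), using: for integers n ≥ 1, ∫_0^π sin²(nx) dx = ∫_0^π cos²(nx) dx = π/2; for n ≠ n', ∫_0^π sin(nx)sin(n'x) dx = ∫_0^π cos(nx)cos(n'x) dx = 0; and by product-to-sum, ∫_0^π sin(nx)cos(n'x) dx = ½∫_0^π [sin((n+n')x) + sin((n−n')x)] dx, which is 0 when n+n' is even and 2n/(n²−n'²) when n+n' is odd (it need not vanish on (0, π)).
  u² squared terms: (2)²·∫sin(4x)² dx = 4·π/2 = 2*π.
  So ∫_0^π u² dx = 2*π.
  (u')² squared terms: (8)²·∫cos(4x)² dx = 64·π/2 = 32*π.
  So ∫_0^π (u')² dx = 32*π.
||u||_{H^1}^2 = (2*π) + (32*π) = 34*π.


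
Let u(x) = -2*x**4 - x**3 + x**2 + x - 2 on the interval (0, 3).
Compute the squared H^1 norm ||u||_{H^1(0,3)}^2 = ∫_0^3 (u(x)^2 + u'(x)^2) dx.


||u||_{H^1}^2 = 1222779/35

The H^1 norm (squared) on an interval (0, L) is
  ||u||_{H^1}^2 = ∫_0^L u(x)^2 dx + ∫_0^L u'(x)^2 dx.
Compute u'(x) = -8*x**3 - 3*x**2 + 2*x + 1.
Then u(x)^2 = 4*x**8 + 4*x**7 - 3*x**6 - 6*x**5 + 7*x**4 + 6*x**3 - 3*x**2 - 4*x + 4 and u'(x)^2 = 64*x**6 + 48*x**5 - 23*x**4 - 28*x**3 - 2*x**2 + 4*x + 1.
Integrate each monomial from 0 to 3 using ∫_0^3 c·x^n dx = c·3^(n+1)/(n+1):
  ∫_0^3 u(x)^2 dx = ∫_0^3 (4*x^8 + 4*x^7 - 3*x^6 - 6*x^5 + 7*x^4 + 6*x^3 - 3*x^2 - 4*x + 4) dx. Term by term:
    ∫_0^3 4*x^8 dx = 8748;  ∫_0^3 4*x^7 dx = 6561/2;  ∫_0^3 -3*x^6 dx = -6561/7;
    ∫_0^3 -6*x^5 dx = -729;  ∫_0^3 7*x^4 dx = 1701/5;  ∫_0^3 6*x^3 dx = 243/2;
    ∫_0^3 -3*x^2 dx = -27;  ∫_0^3 -4*x dx = -18;  ∫_0^3 4 dx = 12.
  Sum: 8748 + 6561/2 − 6561/7 − 729 + 1701/5 + 243/2 − 27 − 18 + 12 = 377682/35.
  ∫_0^3 u'(x)^2 dx = ∫_0^3 (64*x^6 + 48*x^5 - 23*x^4 - 28*x^3 - 2*x^2 + 4*x + 1) dx. Term by term:
    ∫_0^3 64*x^6 dx = 139968/7;  ∫_0^3 48*x^5 dx = 5832;  ∫_0^3 -23*x^4 dx = -5589/5;
    ∫_0^3 -28*x^3 dx = -567;  ∫_0^3 -2*x^2 dx = -18;  ∫_0^3 4*x dx = 18;
    ∫_0^3 1 dx = 3.
  Sum: 139968/7 + 5832 − 5589/5 − 567 − 18 + 18 + 3 = 845097/35.
Adding: ||u||_{H^1}^2 = 377682/35 + 845097/35 = 1222779/35.


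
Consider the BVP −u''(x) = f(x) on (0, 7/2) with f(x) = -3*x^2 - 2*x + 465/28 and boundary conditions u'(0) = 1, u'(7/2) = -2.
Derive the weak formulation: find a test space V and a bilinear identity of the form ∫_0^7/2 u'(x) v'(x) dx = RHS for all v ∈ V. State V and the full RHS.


V = H^1(0, 7/2) (v unrestricted at boundary; u is determined up to an additive constant); weak form: ∫_0^7/2 u'v' dx = ∫_0^7/2 (-3*x^2 - 2*x + 465/28) v dx − 2·v(7/2) − v(0) for all v ∈ V.

Multiply both sides by a test function v and integrate from 0 to 7/2:
  ∫_0^7/2 −u''(x) v(x) dx = ∫_0^7/2 f(x) v(x) dx.
Integrate the LHS by parts once:
  ∫_0^7/2 −u'' v dx = −[u'(x) v(x)]_0^7/2 + ∫_0^7/2 u'(x) v'(x) dx.
Thus ∫_0^7/2 u'(x) v'(x) dx = ∫_0^7/2 f(x) v(x) dx + [u'(x) v(x)]_0^7/2.
Choose V so that boundary terms are either known or forced to vanish.
u has inhomogeneous Neumann u'(0) = 1, u'(7/2) = -2. [u' v]_0^7/2 = (-2)·v(7/2) − (1)·v(0) = − 2·v(7/2) − v(0). Take V = H^1(0, 7/2); boundary term becomes part of RHS.
Weak formulation: find u (satisfying any essential BC) such that ∫_0^7/2 u'(x) v'(x) dx = ∫_0^7/2 f v dx − 2·v(7/2) − v(0) for all v ∈ V (Neumann data are natural BCs: they enter the RHS as boundary terms).
Substituting f(x) = -3*x^2 - 2*x + 465/28, the right-hand side is ∫_0^7/2 (-3*x^2 - 2*x + 465/28) v dx − 2·v(7/2) − v(0).
Compatibility check (pure Neumann): taking v ≡ 1 ∈ V gives 0 = ∫_0^7/2 f dx + (-2) − (1), i.e. ∫_0^7/2 f dx must equal u'(0) − u'(7/2) = 3. Indeed ∫_0^7/2 (-3*x^2 - 2*x + 465/28) dx = 3, so the data are compatible. The solution is then unique only up to an additive constant (fix it e.g. by requiring ∫_0^7/2 u dx = 0).


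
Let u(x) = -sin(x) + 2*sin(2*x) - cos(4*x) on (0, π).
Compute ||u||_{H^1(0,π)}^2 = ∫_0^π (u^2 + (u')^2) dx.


||u||_{H^1(0,π)}^2 = -68/15 + 39*π/2

u'(x) = 4*sin(4*x) - cos(x) + 4*cos(2*x).
Expand u² and (u')² and integrate term by term on (0, π), using: for integers n ≥ 1, ∫_0^π sin²(nx) dx = ∫_0^π cos²(nx) dx = π/2; for n ≠ n', ∫_0^π sin(nx)sin(n'x) dx = ∫_0^π cos(nx)cos(n'x) dx = 0; and by product-to-sum, ∫_0^π sin(nx)cos(n'x) dx = ½∫_0^π [sin((n+n')x) + sin((n−n')x)] dx, which is 0 when n+n' is even and 2n/(n²−n'²) when n+n' is odd (it need not vanish on (0, π)).
  u² squared terms: (-1)²·∫cos(4x)² dx = 1·π/2 = π/2;  (-1)²·∫sin(x)² dx = 1·π/2 = π/2;  (2)²·∫sin(2x)² dx = 4·π/2 = 2*π.
  u² cross terms: 2·(-1)·(-1)·∫cos(4x)·sin(x) dx = 2·(-2/15) = -4/15;  2·(-1)·(2)·∫cos(4x)·sin(2x) dx = -4·(0) = 0;  2·(-1)·(2)·∫sin(x)·sin(2x) dx = -4·(0) = 0.
  So ∫_0^π u² dx = π/2 + π/2 + 2*π − 4/15 + 0 + 0 = -4/15 + 3*π.
  (u')² squared terms: (-1)²·∫cos(x)² dx = 1·π/2 = π/2;  (4)²·∫cos(2x)² dx = 16·π/2 = 8*π;  (4)²·∫sin(4x)² dx = 16·π/2 = 8*π.
  (u')² cross terms: 2·(-1)·(4)·∫cos(x)·cos(2x) dx = -8·(0) = 0;  2·(-1)·(4)·∫cos(x)·sin(4x) dx = -8·(8/15) = -64/15;  2·(4)·(4)·∫cos(2x)·sin(4x) dx = 32·(0) = 0.
  So ∫_0^π (u')² dx = π/2 + 8*π + 8*π + 0 − 64/15 + 0 = -64/15 + 33*π/2.
||u||_{H^1}^2 = (-4/15 + 3*π) + (-64/15 + 33*π/2) = -68/15 + 39*π/2.


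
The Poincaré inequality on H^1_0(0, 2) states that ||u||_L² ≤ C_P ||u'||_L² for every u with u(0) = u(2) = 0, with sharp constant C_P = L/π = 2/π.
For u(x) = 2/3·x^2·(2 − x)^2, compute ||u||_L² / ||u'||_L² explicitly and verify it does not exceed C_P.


||u||_L² / ||u'||_L² = sqrt(3)/3 < C_P = 2/π.

u(x) = 2/3·x^2·(2 − x)^2, so u'(x) = 8*x*(x - 2)*(x - 1)/3.
u(x) = 2/3·x^2·(2 − x)^2 vanishes at x = 0 and x = 2, so u ∈ H^1_0(0, 2). Differentiate via the product rule and integrate the resulting polynomials term by term.
  ∫_0^2 u² dx = ∫_0^2 (4*x^8/9 - 32*x^7/9 + 32*x^6/3 - 128*x^5/9 + 64*x^4/9) dx. Term by term:
    ∫_0^2 4*x^8/9 dx = 2048/81;  ∫_0^2 -32*x^7/9 dx = -1024/9;  ∫_0^2 32*x^6/3 dx = 4096/21;
    ∫_0^2 -128*x^5/9 dx = -4096/27;  ∫_0^2 64*x^4/9 dx = 2048/45.
  Sum: 2048/81 − 1024/9 + 4096/21 − 4096/27 + 2048/45 = 1024/2835.
  ∫_0^2 (u')² dx = ∫_0^2 (64*x^6/9 - 128*x^5/3 + 832*x^4/9 - 256*x^3/3 + 256*x^2/9) dx. Term by term:
    ∫_0^2 64*x^6/9 dx = 8192/63;  ∫_0^2 -128*x^5/3 dx = -4096/9;  ∫_0^2 832*x^4/9 dx = 26624/45;
    ∫_0^2 -256*x^3/3 dx = -1024/3;  ∫_0^2 256*x^2/9 dx = 2048/27.
  Sum: 8192/63 − 4096/9 + 26624/45 − 1024/3 + 2048/27 = 1024/945.
∫_0^2 u² dx = 1024/2835, so ||u||_L² = 32*sqrt(35)/315.
∫_0^2 (u')² dx = 1024/945, so ||u'||_L² = 32*sqrt(105)/315.
Ratio ||u||_L² / ||u'||_L² = sqrt(3)/3.
Sharp Poincaré constant on H^1_0(0, 2) is C_P = L/π = 2/π, achieved by sin(π/2·x).
A polynomial bump cannot attain the sharp Poincaré constant (only the first sine eigenfunction does), so the ratio is strictly less than C_P, consistent with ||u||_L² ≤ C_P ||u'||_L².


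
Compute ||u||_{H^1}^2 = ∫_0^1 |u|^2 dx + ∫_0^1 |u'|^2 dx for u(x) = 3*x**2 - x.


||u||_{H^1}^2 = 229/30

The H^1 norm (squared) on an interval (0, L) is
  ||u||_{H^1}^2 = ∫_0^L u(x)^2 dx + ∫_0^L u'(x)^2 dx.
Compute u'(x) = 6*x - 1.
Then u(x)^2 = 9*x**4 - 6*x**3 + x**2 and u'(x)^2 = 36*x**2 - 12*x + 1.
Integrate each monomial from 0 to 1 using ∫_0^1 c·x^n dx = c·1^(n+1)/(n+1):
  ∫_0^1 u(x)^2 dx = ∫_0^1 (9*x^4 - 6*x^3 + x^2) dx. Term by term:
    ∫_0^1 9*x^4 dx = 9/5;  ∫_0^1 -6*x^3 dx = -3/2;  ∫_0^1 x^2 dx = 1/3.
  Sum: 9/5 − 3/2 + 1/3 = 19/30.
  ∫_0^1 u'(x)^2 dx = ∫_0^1 (36*x^2 - 12*x + 1) dx. Term by term:
    ∫_0^1 36*x^2 dx = 12;  ∫_0^1 -12*x dx = -6;  ∫_0^1 1 dx = 1.
  Sum: 12 − 6 + 1 = 7.
Adding: ||u||_{H^1}^2 = 19/30 + 7 = 229/30.


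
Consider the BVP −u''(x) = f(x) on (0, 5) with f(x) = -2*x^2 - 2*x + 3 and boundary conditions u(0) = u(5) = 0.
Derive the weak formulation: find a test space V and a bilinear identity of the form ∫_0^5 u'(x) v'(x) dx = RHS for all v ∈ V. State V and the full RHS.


V = H^1_0(0, 5) (so v(0) = v(5) = 0); weak form: ∫_0^5 u'v' dx = ∫_0^5 (-2*x^2 - 2*x + 3) v dx for all v ∈ V.

Multiply both sides by a test function v and integrate from 0 to 5:
  ∫_0^5 −u''(x) v(x) dx = ∫_0^5 f(x) v(x) dx.
Integrate the LHS by parts once:
  ∫_0^5 −u'' v dx = −[u'(x) v(x)]_0^5 + ∫_0^5 u'(x) v'(x) dx.
Thus ∫_0^5 u'(x) v'(x) dx = ∫_0^5 f(x) v(x) dx + [u'(x) v(x)]_0^5.
Choose V so that boundary terms are either known or forced to vanish.
u is Dirichlet: u(0) = u(5) = 0. Let V = H^1_0(0, 5); then v(0) = v(5) = 0, and [u' v]_0^5 = 0.
Weak formulation: find u (satisfying any essential BC) such that ∫_0^5 u'(x) v'(x) dx = ∫_0^5 f v dx for all v ∈ V.
Substituting f(x) = -2*x^2 - 2*x + 3, the right-hand side is ∫_0^5 (-2*x^2 - 2*x + 3) v dx.


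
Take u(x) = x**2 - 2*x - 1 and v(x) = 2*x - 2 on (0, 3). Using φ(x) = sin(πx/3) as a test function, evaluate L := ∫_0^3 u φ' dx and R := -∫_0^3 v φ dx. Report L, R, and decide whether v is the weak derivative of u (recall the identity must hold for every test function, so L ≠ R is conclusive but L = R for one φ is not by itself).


LHS = -6/π, RHS = -6/π. Yes, v = u' weakly.

u(x) = x**2 - 2*x - 1, classical derivative u'(x) = 2*x - 2.
φ(x) = sin(πx/3), so φ'(x) = π*cos(π*x/3)/3.
Note φ(0) = φ(3) = 0, so the boundary term u·φ vanishes.
LHS = ∫_0^3 u(x) φ'(x) dx = ∫_0^3 (π*x^2*cos(π*x/3)/3 - 2*π*x*cos(π*x/3)/3 - π*cos(π*x/3)/3) dx. Term by term:
  ∫_0^3 -π*cos(π*x/3)/3 dx = 0;  ∫_0^3 -2*π*x*cos(π*x/3)/3 dx = 12/π;  ∫_0^3 π*x^2*cos(π*x/3)/3 dx = -18/π.
Sum: 0 + 12/π − 18/π = -6/π.
So LHS = -6/π.
∫_0^3 v(x) φ(x) dx = ∫_0^3 (2*x*sin(π*x/3) - 2*sin(π*x/3)) dx. Term by term:
  ∫_0^3 -2*sin(π*x/3) dx = -12/π;  ∫_0^3 2*x*sin(π*x/3) dx = 18/π.
Sum: -12/π + 18/π = 6/π.
So RHS = -∫_0^3 v(x) φ(x) dx = -6/π.
LHS = RHS, so the identity holds for this test φ.
Moreover u is smooth here and v(x) = u'(x) = 2*x - 2 pointwise, so the identity holds for every test function. Hence v is the weak derivative of u.


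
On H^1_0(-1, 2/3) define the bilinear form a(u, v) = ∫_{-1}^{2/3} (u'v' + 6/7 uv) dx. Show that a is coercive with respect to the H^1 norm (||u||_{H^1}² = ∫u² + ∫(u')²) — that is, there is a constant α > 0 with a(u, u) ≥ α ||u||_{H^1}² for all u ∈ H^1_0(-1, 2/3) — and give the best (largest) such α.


α = 3*(50 + 21*π^2)/(7*(25 + 9*π^2))

Coercivity of a(·,·) on H^1_0(-1, 2/3) means a(u, u) ≥ α ||u||_{H^1}² for every u ∈ H^1_0.
The interval has length L = 5/3, and Poincaré/coercivity depend only on L. Here a(u, u) = ∫(u')² + (6/7)·∫u².
Here 0 < c = 6/7 < 1. The condition a(u,u) ≥ α||u||_{H^1}² reads (1−α)∫(u')² ≥ (α−c)∫u². Any admissible α is ≤ 1 (rapidly oscillating u have ∫u²/∫(u')² → 0), and α = 1 would force 0 ≥ (1−c)∫u², impossible since c < 1; so 1−α > 0. By the sharp Poincaré inequality on H^1_0 of an interval of length L, ∫(u')² ≥ (π/L)²∫u² with equality for the first sine mode sin(π(x−x₀)/L) (x₀ the left endpoint), so the inequality holds for all u iff (1−α)(π/L)² ≥ α − c, i.e. α ≤ ((π/L)² + c)/((π/L)² + 1) = (1 + c(L/π)²)/(1 + (L/π)²). With (π/L)² = 9*π^2/25 and c = 6/7, the largest admissible constant is α = ((π/L)² + c)/((π/L)² + 1).
Simplifying, α = 3*(50 + 21*π^2)/(7*(25 + 9*π^2)).


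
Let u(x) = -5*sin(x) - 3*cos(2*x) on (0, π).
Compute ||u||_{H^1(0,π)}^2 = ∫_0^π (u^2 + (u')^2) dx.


||u||_{H^1(0,π)}^2 = -100 + 95*π/2

u'(x) = 6*sin(2*x) - 5*cos(x).
Expand u² and (u')² and integrate term by term on (0, π), using: for integers n ≥ 1, ∫_0^π sin²(nx) dx = ∫_0^π cos²(nx) dx = π/2; for n ≠ n', ∫_0^π sin(nx)sin(n'x) dx = ∫_0^π cos(nx)cos(n'x) dx = 0; and by product-to-sum, ∫_0^π sin(nx)cos(n'x) dx = ½∫_0^π [sin((n+n')x) + sin((n−n')x)] dx, which is 0 when n+n' is even and 2n/(n²−n'²) when n+n' is odd (it need not vanish on (0, π)).
  u² squared terms: (-5)²·∫sin(x)² dx = 25·π/2 = 25*π/2;  (-3)²·∫cos(2x)² dx = 9·π/2 = 9*π/2.
  u² cross terms: 2·(-5)·(-3)·∫sin(x)·cos(2x) dx = 30·(-2/3) = -20.
  So ∫_0^π u² dx = 25*π/2 + 9*π/2 − 20 = -20 + 17*π.
  (u')² squared terms: (-5)²·∫cos(x)² dx = 25·π/2 = 25*π/2;  (6)²·∫sin(2x)² dx = 36·π/2 = 18*π.
  (u')² cross terms: 2·(-5)·(6)·∫cos(x)·sin(2x) dx = -60·(4/3) = -80.
  So ∫_0^π (u')² dx = 25*π/2 + 18*π − 80 = -80 + 61*π/2.
||u||_{H^1}^2 = (-20 + 17*π) + (-80 + 61*π/2) = -100 + 95*π/2.


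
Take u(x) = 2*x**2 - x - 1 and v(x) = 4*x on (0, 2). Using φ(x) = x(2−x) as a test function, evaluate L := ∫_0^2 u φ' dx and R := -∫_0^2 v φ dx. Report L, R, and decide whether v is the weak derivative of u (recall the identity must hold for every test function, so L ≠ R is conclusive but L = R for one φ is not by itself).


LHS = -4, RHS = -16/3. No, v is not the weak derivative of u.

u(x) = 2*x**2 - x - 1, classical derivative u'(x) = 4*x - 1.
φ(x) = x(2−x), so φ'(x) = 2 - 2*x.
Note φ(0) = φ(2) = 0, so the boundary term u·φ vanishes.
LHS = ∫_0^2 u(x) φ'(x) dx = ∫_0^2 (-4*x^3 + 6*x^2 - 2) dx. Term by term:
  ∫_0^2 -4*x^3 dx = -16;  ∫_0^2 6*x^2 dx = 16;  ∫_0^2 -2 dx = -4.
Sum: -16 + 16 − 4 = -4.
So LHS = -4.
∫_0^2 v(x) φ(x) dx = ∫_0^2 (-4*x^3 + 8*x^2) dx. Term by term:
  ∫_0^2 -4*x^3 dx = -16;  ∫_0^2 8*x^2 dx = 64/3.
Sum: -16 + 64/3 = 16/3.
So RHS = -∫_0^2 v(x) φ(x) dx = -16/3.
LHS − RHS = 4/3 ≠ 0, so the identity fails.
(For a valid weak derivative the identity must hold for EVERY test function, in particular this one. The failure shows v is NOT the weak derivative of u.)
Correct weak derivative would be u'(x) = 4*x - 1.


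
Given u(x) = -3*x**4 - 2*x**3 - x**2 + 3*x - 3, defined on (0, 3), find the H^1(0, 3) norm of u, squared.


||u||_{H^1}^2 = 483858/5

The H^1 norm (squared) on an interval (0, L) is
  ||u||_{H^1}^2 = ∫_0^L u(x)^2 dx + ∫_0^L u'(x)^2 dx.
Compute u'(x) = -12*x**3 - 6*x**2 - 2*x + 3.
Then u(x)^2 = 9*x**8 + 12*x**7 + 10*x**6 - 14*x**5 + 7*x**4 + 6*x**3 + 15*x**2 - 18*x + 9 and u'(x)^2 = 144*x**6 + 144*x**5 + 84*x**4 - 48*x**3 - 32*x**2 - 12*x + 9.
Integrate each monomial from 0 to 3 using ∫_0^3 c·x^n dx = c·3^(n+1)/(n+1):
  ∫_0^3 u(x)^2 dx = ∫_0^3 (9*x^8 + 12*x^7 + 10*x^6 - 14*x^5 + 7*x^4 + 6*x^3 + 15*x^2 - 18*x + 9) dx. Term by term:
    ∫_0^3 9*x^8 dx = 19683;  ∫_0^3 12*x^7 dx = 19683/2;  ∫_0^3 10*x^6 dx = 21870/7;
    ∫_0^3 -14*x^5 dx = -1701;  ∫_0^3 7*x^4 dx = 1701/5;  ∫_0^3 6*x^3 dx = 243/2;
    ∫_0^3 15*x^2 dx = 135;  ∫_0^3 -18*x dx = -81;  ∫_0^3 9 dx = 27.
  Sum: 19683 + 19683/2 + 21870/7 − 1701 + 1701/5 + 243/2 + 135 − 81 + 27 = 1102167/35.
  ∫_0^3 u'(x)^2 dx = ∫_0^3 (144*x^6 + 144*x^5 + 84*x^4 - 48*x^3 - 32*x^2 - 12*x + 9) dx. Term by term:
    ∫_0^3 144*x^6 dx = 314928/7;  ∫_0^3 144*x^5 dx = 17496;  ∫_0^3 84*x^4 dx = 20412/5;
    ∫_0^3 -48*x^3 dx = -972;  ∫_0^3 -32*x^2 dx = -288;  ∫_0^3 -12*x dx = -54;
    ∫_0^3 9 dx = 27.
  Sum: 314928/7 + 17496 + 20412/5 − 972 − 288 − 54 + 27 = 2284839/35.
Adding: ||u||_{H^1}^2 = 1102167/35 + 2284839/35 = 483858/5.
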